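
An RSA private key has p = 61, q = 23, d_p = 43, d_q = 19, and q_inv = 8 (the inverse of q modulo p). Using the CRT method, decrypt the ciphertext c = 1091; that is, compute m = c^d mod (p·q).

665

m₁ = c^(d_p) mod p: c ≡ 54 (mod 61), and 54^43 mod 61 = 55.
m₂ = c^(d_q) mod q: c ≡ 10 (mod 23), and 10^19 mod 23 = 21.
h = q_inv·(m₁ − m₂) mod p = 8·(55 − 21) mod 61 = 28.
m = m₂ + h·q = 21 + 28·23 = 665.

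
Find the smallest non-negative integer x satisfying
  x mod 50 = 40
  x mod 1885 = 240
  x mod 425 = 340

226440

gcd(50, 1885) = 5 and 5 | (240 − 40), so the pair is consistent; merging gives x ≡ 240 (mod 18850), where 18850 = lcm(50, 1885).
gcd(18850, 425) = 25 and 25 | (340 − 240), so the pair is consistent; merging gives x ≡ 226440 (mod 320450), where 320450 = lcm(18850, 425).
The solution is unique modulo lcm(50, 1885, 425) = 320450.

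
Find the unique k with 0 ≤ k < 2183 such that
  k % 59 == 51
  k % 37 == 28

Combine the congruences pairwise.
From k ≡ 51 (mod 59) write k = 51 + 59t. Substituting into k ≡ 28 (mod 37) gives 59t ≡ 14 (mod 37), and since 22⁻¹ ≡ 32 (mod 37), t ≡ 4. Hence k ≡ 51 + 59·4 = 287 (mod 2183).

287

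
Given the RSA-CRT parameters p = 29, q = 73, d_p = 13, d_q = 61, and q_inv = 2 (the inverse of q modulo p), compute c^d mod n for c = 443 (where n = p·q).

m₁ = c^(d_p) mod p: c ≡ 8 (mod 29), and 8^13 mod 29 = 18.
m₂ = c^(d_q) mod q: c ≡ 5 (mod 73), and 5^61 mod 73 = 33.
h = q_inv·(m₁ − m₂) mod p = 2·(18 − 33) mod 29 = 28.
m = m₂ + h·q = 33 + 28·73 = 2077.

2077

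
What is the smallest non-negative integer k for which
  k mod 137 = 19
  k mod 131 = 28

From k ≡ 19 (mod 137) write k = 19 + 137t. Substituting into k ≡ 28 (mod 131) gives 137t ≡ 9 (mod 131), and since 6⁻¹ ≡ 22 (mod 131), t ≡ 67. Hence k ≡ 19 + 137·67 = 9198 (mod 17947).

9198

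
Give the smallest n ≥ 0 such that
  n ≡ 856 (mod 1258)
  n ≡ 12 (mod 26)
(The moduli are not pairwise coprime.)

5888

gcd(1258, 26) = 2 and 2 | (12 − 856), so the pair is consistent; merging gives n ≡ 5888 (mod 16354), where 16354 = lcm(1258, 26).
The solution is unique modulo lcm(1258, 26) = 16354.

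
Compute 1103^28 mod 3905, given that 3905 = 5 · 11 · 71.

3646

Mod 5: 1103 ≡ 3; since 4 | 28, by Fermat 3^28 ≡ 1 (mod 5).
Mod 11: 1103 ≡ 3; by Fermat, exponent reduces to 28 mod 10 = 8; 3^8 ≡ 5 (mod 11).
Mod 71: 1103 ≡ 38; 38^28 ≡ 25 (mod 71).
Combine by CRT: x ≡ 1 (mod 5), x ≡ 5 (mod 11), x ≡ 25 (mod 71) ⇒ x ≡ 3646 (mod 3905).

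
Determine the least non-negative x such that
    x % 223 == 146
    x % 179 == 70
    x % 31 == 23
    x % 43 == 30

38635788

From x ≡ 146 (mod 223) write x = 146 + 223t. Substituting into x ≡ 70 (mod 179) gives 223t ≡ 103 (mod 179), and since 44⁻¹ ≡ 118 (mod 179), t ≡ 161. Hence x ≡ 146 + 223·161 = 36049 (mod 39917).
From x ≡ 36049 (mod 39917) write x = 36049 + 39917t. Substituting into x ≡ 23 (mod 31) gives 39917t ≡ 27 (mod 31), and since 20⁻¹ ≡ 14 (mod 31), t ≡ 6. Hence x ≡ 36049 + 39917·6 = 275551 (mod 1237427).
From x ≡ 275551 (mod 1237427) write x = 275551 + 1237427t. Substituting into x ≡ 30 (mod 43) gives 1237427t ≡ 23 (mod 43), and since 16⁻¹ ≡ 35 (mod 43), t ≡ 31. Hence x ≡ 275551 + 1237427·31 = 38635788 (mod 53209361).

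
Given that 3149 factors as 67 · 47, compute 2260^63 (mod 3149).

Mod 67: 2260 ≡ 49; 49^63 ≡ 22 (mod 67).
Mod 47: 2260 ≡ 4; by Fermat, exponent reduces to 63 mod 46 = 17; 4^17 ≡ 27 (mod 47).
Combine by CRT: x ≡ 22 (mod 67), x ≡ 27 (mod 47) ⇒ x ≡ 826 (mod 3149).

826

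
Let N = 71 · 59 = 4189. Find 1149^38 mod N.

359

Mod 71: 1149 ≡ 13; 13^38 ≡ 4 (mod 71).
Mod 59: 1149 ≡ 28; 28^38 ≡ 5 (mod 59).
Combine by CRT: x ≡ 4 (mod 71), x ≡ 5 (mod 59) ⇒ x ≡ 359 (mod 4189).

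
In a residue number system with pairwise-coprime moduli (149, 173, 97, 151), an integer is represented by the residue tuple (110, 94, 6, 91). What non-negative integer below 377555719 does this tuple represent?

50050551

The moduli are pairwise coprime; N = 149·173·97·151 = 377555719.
N/149 = 2533931; 2533931 ≡ 37 (mod 149); 37·145 ≡ 1, so inverse 145.
N/173 = 2182403; 2182403 ≡ 8 (mod 173); 8·65 ≡ 1, so inverse 65.
N/97 = 3892327; 3892327 ≡ 8 (mod 97); 8·85 ≡ 1, so inverse 85.
N/151 = 2500369; 2500369 ≡ 111 (mod 151); 111·117 ≡ 1, so inverse 117.
x ≡ 110·2533931·145 + 94·2182403·65 + 6·3892327·85 + 91·2500369·117 = 82357197293.
82357197293 mod 377555719 = 50050551.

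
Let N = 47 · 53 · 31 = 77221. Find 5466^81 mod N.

Mod 47: 5466 ≡ 14; by Fermat, exponent reduces to 81 mod 46 = 35; 14^35 ≡ 25 (mod 47).
Mod 53: 5466 ≡ 7; by Fermat, exponent reduces to 81 mod 52 = 29; 7^29 ≡ 25 (mod 53).
Mod 31: 5466 ≡ 10; by Fermat, exponent reduces to 81 mod 30 = 21; 10^21 ≡ 2 (mod 31).
Combine by CRT: x ≡ 25 (mod 47), x ≡ 25 (mod 53), x ≡ 2 (mod 31) ⇒ x ≡ 29917 (mod 77221).

29917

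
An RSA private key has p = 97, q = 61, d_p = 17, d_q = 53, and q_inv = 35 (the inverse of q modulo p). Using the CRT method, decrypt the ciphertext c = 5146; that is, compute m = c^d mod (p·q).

m₁ = c^(d_p) mod p: c ≡ 5 (mod 97), and 5^17 mod 97 = 83.
m₂ = c^(d_q) mod q: c ≡ 22 (mod 61), and 22^53 mod 61 = 12.
h = q_inv·(m₁ − m₂) mod p = 35·(83 − 12) mod 97 = 60.
m = m₂ + h·q = 12 + 60·61 = 3672.

3672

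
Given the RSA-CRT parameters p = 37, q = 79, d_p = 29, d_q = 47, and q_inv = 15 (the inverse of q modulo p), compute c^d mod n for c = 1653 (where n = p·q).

2446

m₁ = c^(d_p) mod p: c ≡ 25 (mod 37), and 25^29 mod 37 = 4.
m₂ = c^(d_q) mod q: c ≡ 73 (mod 79), and 73^47 mod 79 = 76.
h = q_inv·(m₁ − m₂) mod p = 15·(4 − 76) mod 37 = 30.
m = m₂ + h·q = 76 + 30·79 = 2446.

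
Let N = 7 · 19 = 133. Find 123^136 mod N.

123

Mod 7: 123 ≡ 4; by Fermat, exponent reduces to 136 mod 6 = 4; 4^4 ≡ 4 (mod 7).
Mod 19: 123 ≡ 9; by Fermat, exponent reduces to 136 mod 18 = 10; 9^10 ≡ 9 (mod 19).
Combine by CRT: x ≡ 4 (mod 7), x ≡ 9 (mod 19) ⇒ x ≡ 123 (mod 133).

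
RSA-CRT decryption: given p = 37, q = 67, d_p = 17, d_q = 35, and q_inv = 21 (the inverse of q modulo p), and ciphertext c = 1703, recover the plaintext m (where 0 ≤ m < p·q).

556

m₁ = c^(d_p) mod p: c ≡ 1 (mod 37), and 1^17 mod 37 = 1.
m₂ = c^(d_q) mod q: c ≡ 28 (mod 67), and 28^35 mod 67 = 20.
h = q_inv·(m₁ − m₂) mod p = 21·(1 − 20) mod 37 = 8.
m = m₂ + h·q = 20 + 8·67 = 556.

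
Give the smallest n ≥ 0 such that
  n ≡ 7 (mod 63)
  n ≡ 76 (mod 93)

Combine the congruences pairwise.
gcd(63, 93) = 3 and 3 | (76 − 7), so the pair is consistent; merging gives n ≡ 448 (mod 1953), where 1953 = lcm(63, 93).
The solution is unique modulo lcm(63, 93) = 1953.

448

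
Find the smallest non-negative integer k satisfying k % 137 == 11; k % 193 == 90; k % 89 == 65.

864344

The moduli are pairwise coprime; N = 137·193·89 = 2353249.
N/137 = 17177; 17177 ≡ 52 (mod 137); 52·29 ≡ 1, so inverse 29.
N/193 = 12193; 12193 ≡ 34 (mod 193); 34·176 ≡ 1, so inverse 176.
N/89 = 26441; 26441 ≡ 8 (mod 89); 8·78 ≡ 1, so inverse 78.
k ≡ 11·17177·29 + 90·12193·176 + 65·26441·78 = 332672453.
332672453 mod 2353249 = 864344.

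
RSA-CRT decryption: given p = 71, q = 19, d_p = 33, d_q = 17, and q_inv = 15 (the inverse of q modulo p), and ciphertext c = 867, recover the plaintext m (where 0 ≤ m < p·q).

m₁ = c^(d_p) mod p: c ≡ 15 (mod 71), and 15^33 mod 71 = 6.
m₂ = c^(d_q) mod q: c ≡ 12 (mod 19), and 12^17 mod 19 = 8.
h = q_inv·(m₁ − m₂) mod p = 15·(6 − 8) mod 71 = 41.
m = m₂ + h·q = 8 + 41·19 = 787.

787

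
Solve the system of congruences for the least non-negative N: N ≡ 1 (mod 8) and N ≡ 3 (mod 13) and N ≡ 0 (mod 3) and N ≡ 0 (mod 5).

From N ≡ 1 (mod 8) write N = 1 + 8t. Substituting into N ≡ 3 (mod 13) gives 8t ≡ 2 (mod 13), and since 8⁻¹ ≡ 5 (mod 13), t ≡ 10. Hence N ≡ 1 + 8·10 = 81 (mod 104).
From N ≡ 81 (mod 104) write N = 81 + 104t. Substituting into N ≡ 0 (mod 3) gives 104t ≡ 0 (mod 3), and since 2⁻¹ ≡ 2 (mod 3), t ≡ 0. Hence N ≡ 81 + 104·0 = 81 (mod 312).
From N ≡ 81 (mod 312) write N = 81 + 312t. Substituting into N ≡ 0 (mod 5) gives 312t ≡ 4 (mod 5), and since 2⁻¹ ≡ 3 (mod 5), t ≡ 2. Hence N ≡ 81 + 312·2 = 705 (mod 1560).

705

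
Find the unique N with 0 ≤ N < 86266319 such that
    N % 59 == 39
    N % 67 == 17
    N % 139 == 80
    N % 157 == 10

6739078

The moduli are pairwise coprime; M = 59·67·139·157 = 86266319.
M/59 = 1462141; 1462141 ≡ 3 (mod 59); 3·20 ≡ 1, so inverse 20.
M/67 = 1287557; 1287557 ≡ 18 (mod 67); 18·41 ≡ 1, so inverse 41.
M/139 = 620621; 620621 ≡ 125 (mod 139); 125·129 ≡ 1, so inverse 129.
M/157 = 549467; 549467 ≡ 124 (mod 157); 124·19 ≡ 1, so inverse 19.
N ≡ 39·1462141·20 + 17·1287557·41 + 80·620621·129 + 10·549467·19 = 8547104659.
8547104659 mod 86266319 = 6739078.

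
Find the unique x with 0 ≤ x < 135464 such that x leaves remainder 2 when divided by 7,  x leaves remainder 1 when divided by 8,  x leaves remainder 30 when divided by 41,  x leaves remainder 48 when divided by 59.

From x ≡ 2 (mod 7) write x = 2 + 7t. Substituting into x ≡ 1 (mod 8) gives 7t ≡ 7 (mod 8), and since 7⁻¹ ≡ 7 (mod 8), t ≡ 1. Hence x ≡ 2 + 7·1 = 9 (mod 56).
From x ≡ 9 (mod 56) write x = 9 + 56t. Substituting into x ≡ 30 (mod 41) gives 56t ≡ 21 (mod 41), and since 15⁻¹ ≡ 11 (mod 41), t ≡ 26. Hence x ≡ 9 + 56·26 = 1465 (mod 2296).
From x ≡ 1465 (mod 2296) write x = 1465 + 2296t. Substituting into x ≡ 48 (mod 59) gives 2296t ≡ 58 (mod 59), and since 54⁻¹ ≡ 47 (mod 59), t ≡ 12. Hence x ≡ 1465 + 2296·12 = 29017 (mod 135464).

29017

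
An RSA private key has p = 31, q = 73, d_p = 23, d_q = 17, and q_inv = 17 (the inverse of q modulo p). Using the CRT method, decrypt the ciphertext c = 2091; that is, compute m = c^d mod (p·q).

m₁ = c^(d_p) mod p: c ≡ 14 (mod 31), and 14^23 mod 31 = 18.
m₂ = c^(d_q) mod q: c ≡ 47 (mod 73), and 47^17 mod 73 = 60.
h = q_inv·(m₁ − m₂) mod p = 17·(18 − 60) mod 31 = 30.
m = m₂ + h·q = 60 + 30·73 = 2250.

2250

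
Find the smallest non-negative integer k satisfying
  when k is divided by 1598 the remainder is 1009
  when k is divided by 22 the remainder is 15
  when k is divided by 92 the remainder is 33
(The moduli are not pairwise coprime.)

Combine the congruences pairwise.
gcd(1598, 22) = 2 and 2 | (15 − 1009), so the pair is consistent; merging gives k ≡ 10597 (mod 17578), where 17578 = lcm(1598, 22).
gcd(17578, 92) = 2 and 2 | (33 − 10597), so the pair is consistent; merging gives k ≡ 327001 (mod 808588), where 808588 = lcm(17578, 92).
The solution is unique modulo lcm(1598, 22, 92) = 808588.

327001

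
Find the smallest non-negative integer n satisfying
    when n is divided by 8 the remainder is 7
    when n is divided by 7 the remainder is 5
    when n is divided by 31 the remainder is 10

The moduli are pairwise coprime; M = 8·7·31 = 1736.
M/8 = 217; 217 ≡ 1 (mod 8), inverse 1.
M/7 = 248; 248 ≡ 3 (mod 7); 3·5 ≡ 1, so inverse 5.
M/31 = 56; 56 ≡ 25 (mod 31); 25·5 ≡ 1, so inverse 5.
n ≡ 7·217·1 + 5·248·5 + 10·56·5 = 10519.
10519 mod 1736 = 103.

103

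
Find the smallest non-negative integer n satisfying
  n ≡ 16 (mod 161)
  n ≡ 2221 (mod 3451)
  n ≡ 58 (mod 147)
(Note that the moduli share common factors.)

250693

Combine the congruences pairwise.
gcd(161, 3451) = 7 and 7 | (2221 − 16), so the pair is consistent; merging gives n ≡ 12574 (mod 79373), where 79373 = lcm(161, 3451).
gcd(79373, 147) = 7 and 7 | (58 − 12574), so the pair is consistent; merging gives n ≡ 250693 (mod 1666833), where 1666833 = lcm(79373, 147).
The solution is unique modulo lcm(161, 3451, 147) = 1666833.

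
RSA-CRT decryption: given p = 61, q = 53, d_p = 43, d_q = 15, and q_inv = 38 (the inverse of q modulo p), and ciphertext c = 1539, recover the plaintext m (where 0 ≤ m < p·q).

14

m₁ = c^(d_p) mod p: c ≡ 14 (mod 61), and 14^43 mod 61 = 14.
m₂ = c^(d_q) mod q: c ≡ 2 (mod 53), and 2^15 mod 53 = 14.
h = q_inv·(m₁ − m₂) mod p = 38·(14 − 14) mod 61 = 0.
m = m₂ + h·q = 14 + 0·53 = 14.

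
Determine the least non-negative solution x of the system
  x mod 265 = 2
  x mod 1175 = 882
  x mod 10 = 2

24382

gcd(265, 1175) = 5 and 5 | (882 − 2), so the pair is consistent; merging gives x ≡ 24382 (mod 62275), where 62275 = lcm(265, 1175).
gcd(62275, 10) = 5 and 5 | (2 − 24382), so the pair is consistent; merging gives x ≡ 24382 (mod 124550), where 124550 = lcm(62275, 10).
The solution is unique modulo lcm(265, 1175, 10) = 124550.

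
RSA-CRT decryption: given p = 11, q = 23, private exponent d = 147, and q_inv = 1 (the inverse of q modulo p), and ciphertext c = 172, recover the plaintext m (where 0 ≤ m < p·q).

171

d_p = d mod (p−1) = 147 mod 10 = 7; d_q = d mod (q−1) = 15.
m₁ = c^(d_p) mod p: c ≡ 7 (mod 11), and 7^7 mod 11 = 6.
m₂ = c^(d_q) mod q: c ≡ 11 (mod 23), and 11^15 mod 23 = 10.
h = q_inv·(m₁ − m₂) mod p = 1·(6 − 10) mod 11 = 7.
m = m₂ + h·q = 10 + 7·23 = 171.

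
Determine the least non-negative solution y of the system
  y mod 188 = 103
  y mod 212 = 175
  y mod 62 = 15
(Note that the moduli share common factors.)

79251

gcd(188, 212) = 4 and 4 | (175 − 103), so the pair is consistent; merging gives y ≡ 9503 (mod 9964), where 9964 = lcm(188, 212).
gcd(9964, 62) = 2 and 2 | (15 − 9503), so the pair is consistent; merging gives y ≡ 79251 (mod 308884), where 308884 = lcm(9964, 62).
The solution is unique modulo lcm(188, 212, 62) = 308884.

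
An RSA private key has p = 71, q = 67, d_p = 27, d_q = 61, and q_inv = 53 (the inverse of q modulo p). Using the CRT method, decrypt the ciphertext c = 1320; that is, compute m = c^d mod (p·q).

4525

m₁ = c^(d_p) mod p: c ≡ 42 (mod 71), and 42^27 mod 71 = 52.
m₂ = c^(d_q) mod q: c ≡ 47 (mod 67), and 47^61 mod 67 = 36.
h = q_inv·(m₁ − m₂) mod p = 53·(52 − 36) mod 71 = 67.
m = m₂ + h·q = 36 + 67·67 = 4525.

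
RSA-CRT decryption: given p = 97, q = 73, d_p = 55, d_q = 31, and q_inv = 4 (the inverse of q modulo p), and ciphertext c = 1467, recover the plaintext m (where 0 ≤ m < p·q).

m₁ = c^(d_p) mod p: c ≡ 12 (mod 97), and 12^55 mod 97 = 8.
m₂ = c^(d_q) mod q: c ≡ 7 (mod 73), and 7^31 mod 73 = 30.
h = q_inv·(m₁ − m₂) mod p = 4·(8 − 30) mod 97 = 9.
m = m₂ + h·q = 30 + 9·73 = 687.

687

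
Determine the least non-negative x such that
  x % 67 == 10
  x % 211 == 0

Combine the congruences pairwise.
From x ≡ 10 (mod 67) write x = 10 + 67t. Substituting into x ≡ 0 (mod 211) gives 67t ≡ 201 (mod 211), and since 67⁻¹ ≡ 63 (mod 211), t ≡ 3. Hence x ≡ 10 + 67·3 = 211 (mod 14137).

211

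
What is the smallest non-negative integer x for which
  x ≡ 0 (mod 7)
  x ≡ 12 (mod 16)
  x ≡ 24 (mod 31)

The moduli are pairwise coprime; N = 7·16·31 = 3472.
N/7 = 496; 496 ≡ 6 (mod 7); 6·6 ≡ 1, so inverse 6.
N/16 = 217; 217 ≡ 9 (mod 16); 9·9 ≡ 1, so inverse 9.
N/31 = 112; 112 ≡ 19 (mod 31); 19·18 ≡ 1, so inverse 18.
x ≡ 0·496·6 + 12·217·9 + 24·112·18 = 71820.
71820 mod 3472 = 2380.

2380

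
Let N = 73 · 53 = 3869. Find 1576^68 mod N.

3805

Mod 73: 1576 ≡ 43; 43^68 ≡ 9 (mod 73).
Mod 53: 1576 ≡ 39; by Fermat, exponent reduces to 68 mod 52 = 16; 39^16 ≡ 42 (mod 53).
Combine by CRT: x ≡ 9 (mod 73), x ≡ 42 (mod 53) ⇒ x ≡ 3805 (mod 3869).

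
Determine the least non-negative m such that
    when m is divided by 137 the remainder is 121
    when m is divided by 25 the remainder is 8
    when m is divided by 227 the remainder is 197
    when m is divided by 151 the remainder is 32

86406158

Combine the congruences pairwise.
From m ≡ 121 (mod 137) write m = 121 + 137t. Substituting into m ≡ 8 (mod 25) gives 137t ≡ 12 (mod 25), and since 12⁻¹ ≡ 23 (mod 25), t ≡ 1. Hence m ≡ 121 + 137·1 = 258 (mod 3425).
From m ≡ 258 (mod 3425) write m = 258 + 3425t. Substituting into m ≡ 197 (mod 227) gives 3425t ≡ 166 (mod 227), and since 20⁻¹ ≡ 193 (mod 227), t ≡ 31. Hence m ≡ 258 + 3425·31 = 106433 (mod 777475).
From m ≡ 106433 (mod 777475) write m = 106433 + 777475t. Substituting into m ≡ 32 (mod 151) gives 777475t ≡ 54 (mod 151), and since 127⁻¹ ≡ 44 (mod 151), t ≡ 111. Hence m ≡ 106433 + 777475·111 = 86406158 (mod 117398725).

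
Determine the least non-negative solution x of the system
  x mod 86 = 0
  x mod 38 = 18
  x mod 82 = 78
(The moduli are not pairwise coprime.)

gcd(86, 38) = 2 and 2 | (18 − 0), so the pair is consistent; merging gives x ≡ 1462 (mod 1634), where 1634 = lcm(86, 38).
gcd(1634, 82) = 2 and 2 | (78 − 1462), so the pair is consistent; merging gives x ≡ 21070 (mod 66994), where 66994 = lcm(1634, 82).
The solution is unique modulo lcm(86, 38, 82) = 66994.

21070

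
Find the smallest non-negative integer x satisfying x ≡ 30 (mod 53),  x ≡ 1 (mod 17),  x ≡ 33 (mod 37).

From x ≡ 30 (mod 53) write x = 30 + 53t. Substituting into x ≡ 1 (mod 17) gives 53t ≡ 5 (mod 17), and since 2⁻¹ ≡ 9 (mod 17), t ≡ 11. Hence x ≡ 30 + 53·11 = 613 (mod 901).
From x ≡ 613 (mod 901) write x = 613 + 901t. Substituting into x ≡ 33 (mod 37) gives 901t ≡ 12 (mod 37), and since 13⁻¹ ≡ 20 (mod 37), t ≡ 18. Hence x ≡ 613 + 901·18 = 16831 (mod 33337).

16831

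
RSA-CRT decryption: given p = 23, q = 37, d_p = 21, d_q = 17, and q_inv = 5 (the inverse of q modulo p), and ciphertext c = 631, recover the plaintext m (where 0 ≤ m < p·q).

536

m₁ = c^(d_p) mod p: c ≡ 10 (mod 23), and 10^21 mod 23 = 7.
m₂ = c^(d_q) mod q: c ≡ 2 (mod 37), and 2^17 mod 37 = 18.
h = q_inv·(m₁ − m₂) mod p = 5·(7 − 18) mod 23 = 14.
m = m₂ + h·q = 18 + 14·37 = 536.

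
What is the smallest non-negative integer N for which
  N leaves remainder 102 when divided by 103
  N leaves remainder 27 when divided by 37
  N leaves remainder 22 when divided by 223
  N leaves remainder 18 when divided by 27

From N ≡ 102 (mod 103) write N = 102 + 103t. Substituting into N ≡ 27 (mod 37) gives 103t ≡ 36 (mod 37), and since 29⁻¹ ≡ 23 (mod 37), t ≡ 14. Hence N ≡ 102 + 103·14 = 1544 (mod 3811).
From N ≡ 1544 (mod 3811) write N = 1544 + 3811t. Substituting into N ≡ 22 (mod 223) gives 3811t ≡ 39 (mod 223), and since 20⁻¹ ≡ 145 (mod 223), t ≡ 80. Hence N ≡ 1544 + 3811·80 = 306424 (mod 849853).
From N ≡ 306424 (mod 849853) write N = 306424 + 849853t. Substituting into N ≡ 18 (mod 27) gives 849853t ≡ 17 (mod 27), and since 1⁻¹ ≡ 1 (mod 27), t ≡ 17. Hence N ≡ 306424 + 849853·17 = 14753925 (mod 22946031).

14753925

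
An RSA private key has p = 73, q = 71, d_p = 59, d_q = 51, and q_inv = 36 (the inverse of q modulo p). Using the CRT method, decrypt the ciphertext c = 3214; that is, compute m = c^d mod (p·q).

m₁ = c^(d_p) mod p: c ≡ 2 (mod 73), and 2^59 mod 73 = 32.
m₂ = c^(d_q) mod q: c ≡ 19 (mod 71), and 19^51 mod 71 = 40.
h = q_inv·(m₁ − m₂) mod p = 36·(32 − 40) mod 73 = 4.
m = m₂ + h·q = 40 + 4·71 = 324.

324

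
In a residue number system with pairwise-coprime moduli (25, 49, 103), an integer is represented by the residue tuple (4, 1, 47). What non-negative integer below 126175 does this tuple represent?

The moduli are pairwise coprime; N = 25·49·103 = 126175.
N/25 = 5047; 5047 ≡ 22 (mod 25); 22·8 ≡ 1, so inverse 8.
N/49 = 2575; 2575 ≡ 27 (mod 49); 27·20 ≡ 1, so inverse 20.
N/103 = 1225; 1225 ≡ 92 (mod 103); 92·28 ≡ 1, so inverse 28.
x ≡ 4·5047·8 + 1·2575·20 + 47·1225·28 = 1825104.
1825104 mod 126175 = 58654.

58654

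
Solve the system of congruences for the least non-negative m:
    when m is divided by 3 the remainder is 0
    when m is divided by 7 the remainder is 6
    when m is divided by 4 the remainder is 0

The moduli are pairwise coprime; N = 3·7·4 = 84.
N/3 = 28; 28 ≡ 1 (mod 3), inverse 1.
N/7 = 12; 12 ≡ 5 (mod 7); 5·3 ≡ 1, so inverse 3.
N/4 = 21; 21 ≡ 1 (mod 4), inverse 1.
m ≡ 0·28·1 + 6·12·3 + 0·21·1 = 216.
216 mod 84 = 48.

48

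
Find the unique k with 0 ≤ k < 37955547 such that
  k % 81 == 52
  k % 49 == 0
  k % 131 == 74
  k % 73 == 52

35294749

From k ≡ 52 (mod 81) write k = 52 + 81t. Substituting into k ≡ 0 (mod 49) gives 81t ≡ 46 (mod 49), and since 32⁻¹ ≡ 23 (mod 49), t ≡ 29. Hence k ≡ 52 + 81·29 = 2401 (mod 3969).
From k ≡ 2401 (mod 3969) write k = 2401 + 3969t. Substituting into k ≡ 74 (mod 131) gives 3969t ≡ 31 (mod 131), and since 39⁻¹ ≡ 84 (mod 131), t ≡ 115. Hence k ≡ 2401 + 3969·115 = 458836 (mod 519939).
From k ≡ 458836 (mod 519939) write k = 458836 + 519939t. Substituting into k ≡ 52 (mod 73) gives 519939t ≡ 21 (mod 73), and since 33⁻¹ ≡ 31 (mod 73), t ≡ 67. Hence k ≡ 458836 + 519939·67 = 35294749 (mod 37955547).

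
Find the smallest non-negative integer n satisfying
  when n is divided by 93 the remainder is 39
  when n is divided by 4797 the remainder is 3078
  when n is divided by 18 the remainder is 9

170973

gcd(93, 4797) = 3 and 3 | (3078 − 39), so the pair is consistent; merging gives n ≡ 22266 (mod 148707), where 148707 = lcm(93, 4797).
gcd(148707, 18) = 9 and 9 | (9 − 22266), so the pair is consistent; merging gives n ≡ 170973 (mod 297414), where 297414 = lcm(148707, 18).
The solution is unique modulo lcm(93, 4797, 18) = 297414.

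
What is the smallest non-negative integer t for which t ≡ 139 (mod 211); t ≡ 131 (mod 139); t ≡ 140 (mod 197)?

3073143

The moduli are pairwise coprime; N = 211·139·197 = 5777813.
N/211 = 27383; 27383 ≡ 164 (mod 211); 164·202 ≡ 1, so inverse 202.
N/139 = 41567; 41567 ≡ 6 (mod 139); 6·116 ≡ 1, so inverse 116.
N/197 = 29329; 29329 ≡ 173 (mod 197); 173·41 ≡ 1, so inverse 41.
t ≡ 139·27383·202 + 131·41567·116 + 140·29329·41 = 1568860466.
1568860466 mod 5777813 = 3073143.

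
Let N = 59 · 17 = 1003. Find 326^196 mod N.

Mod 59: 326 ≡ 31; by Fermat, exponent reduces to 196 mod 58 = 22; 31^22 ≡ 27 (mod 59).
Mod 17: 326 ≡ 3; by Fermat, exponent reduces to 196 mod 16 = 4; 3^4 ≡ 13 (mod 17).
Combine by CRT: x ≡ 27 (mod 59), x ≡ 13 (mod 17) ⇒ x ≡ 676 (mod 1003).

676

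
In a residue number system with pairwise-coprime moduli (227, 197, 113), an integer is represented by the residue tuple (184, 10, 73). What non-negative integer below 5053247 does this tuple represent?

2565738

Combine the congruences pairwise.
From x ≡ 184 (mod 227) write x = 184 + 227t. Substituting into x ≡ 10 (mod 197) gives 227t ≡ 23 (mod 197), and since 30⁻¹ ≡ 46 (mod 197), t ≡ 73. Hence x ≡ 184 + 227·73 = 16755 (mod 44719).
From x ≡ 16755 (mod 44719) write x = 16755 + 44719t. Substituting into x ≡ 73 (mod 113) gives 44719t ≡ 42 (mod 113), and since 84⁻¹ ≡ 74 (mod 113), t ≡ 57. Hence x ≡ 16755 + 44719·57 = 2565738 (mod 5053247).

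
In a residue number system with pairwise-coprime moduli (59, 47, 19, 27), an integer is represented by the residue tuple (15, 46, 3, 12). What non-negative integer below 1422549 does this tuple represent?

1149807

From x ≡ 15 (mod 59) write x = 15 + 59t. Substituting into x ≡ 46 (mod 47) gives 59t ≡ 31 (mod 47), and since 12⁻¹ ≡ 4 (mod 47), t ≡ 30. Hence x ≡ 15 + 59·30 = 1785 (mod 2773).
From x ≡ 1785 (mod 2773) write x = 1785 + 2773t. Substituting into x ≡ 3 (mod 19) gives 2773t ≡ 4 (mod 19), and since 18⁻¹ ≡ 18 (mod 19), t ≡ 15. Hence x ≡ 1785 + 2773·15 = 43380 (mod 52687).
From x ≡ 43380 (mod 52687) write x = 43380 + 52687t. Substituting into x ≡ 12 (mod 27) gives 52687t ≡ 21 (mod 27), and since 10⁻¹ ≡ 19 (mod 27), t ≡ 21. Hence x ≡ 43380 + 52687·21 = 1149807 (mod 1422549).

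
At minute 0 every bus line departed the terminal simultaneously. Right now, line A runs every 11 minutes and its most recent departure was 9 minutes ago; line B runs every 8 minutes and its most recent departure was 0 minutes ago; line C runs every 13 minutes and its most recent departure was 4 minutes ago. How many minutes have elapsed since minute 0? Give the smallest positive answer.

The moduli are pairwise coprime; N = 11·8·13 = 1144.
N/11 = 104; 104 ≡ 5 (mod 11); 5·9 ≡ 1, so inverse 9.
N/8 = 143; 143 ≡ 7 (mod 8); 7·7 ≡ 1, so inverse 7.
N/13 = 88; 88 ≡ 10 (mod 13); 10·4 ≡ 1, so inverse 4.
t ≡ 9·104·9 + 0·143·7 + 4·88·4 = 9832.
9832 mod 1144 = 680.

680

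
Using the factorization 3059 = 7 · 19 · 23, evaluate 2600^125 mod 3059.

Mod 7: 2600 ≡ 3; by Fermat, exponent reduces to 125 mod 6 = 5; 3^5 ≡ 5 (mod 7).
Mod 19: 2600 ≡ 16; by Fermat, exponent reduces to 125 mod 18 = 17; 16^17 ≡ 6 (mod 19).
Mod 23: 2600 ≡ 1; by Fermat, exponent reduces to 125 mod 22 = 15; 1^15 ≡ 1 (mod 23).
Combine by CRT: x ≡ 5 (mod 7), x ≡ 6 (mod 19), x ≡ 1 (mod 23) ⇒ x ≡ 1013 (mod 3059).

1013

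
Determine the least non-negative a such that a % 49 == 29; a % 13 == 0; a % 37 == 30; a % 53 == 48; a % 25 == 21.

The moduli are pairwise coprime; N = 49·13·37·53·25 = 31228925.
N/49 = 637325; 637325 ≡ 31 (mod 49); 31·19 ≡ 1, so inverse 19.
N/13 = 2402225; 2402225 ≡ 7 (mod 13); 7·2 ≡ 1, so inverse 2.
N/37 = 844025; 844025 ≡ 18 (mod 37); 18·35 ≡ 1, so inverse 35.
N/53 = 589225; 589225 ≡ 24 (mod 53); 24·42 ≡ 1, so inverse 42.
N/25 = 1249157; 1249157 ≡ 7 (mod 25); 7·18 ≡ 1, so inverse 18.
a ≡ 29·637325·19 + 0·2402225·2 + 30·844025·35 + 48·589225·42 + 21·1249157·18 = 2897451271.
2897451271 mod 31228925 = 24390171.

24390171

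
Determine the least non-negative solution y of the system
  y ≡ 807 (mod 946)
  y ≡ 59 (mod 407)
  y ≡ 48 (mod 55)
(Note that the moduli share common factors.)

gcd(946, 407) = 11 and 11 | (59 − 807), so the pair is consistent; merging gives y ≡ 18781 (mod 35002), where 35002 = lcm(946, 407).
gcd(35002, 55) = 11 and 11 | (48 − 18781), so the pair is consistent; merging gives y ≡ 53783 (mod 175010), where 175010 = lcm(35002, 55).
The solution is unique modulo lcm(946, 407, 55) = 175010.

53783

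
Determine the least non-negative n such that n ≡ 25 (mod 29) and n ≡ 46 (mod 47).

From n ≡ 25 (mod 29) write n = 25 + 29t. Substituting into n ≡ 46 (mod 47) gives 29t ≡ 21 (mod 47), and since 29⁻¹ ≡ 13 (mod 47), t ≡ 38. Hence n ≡ 25 + 29·38 = 1127 (mod 1363).

1127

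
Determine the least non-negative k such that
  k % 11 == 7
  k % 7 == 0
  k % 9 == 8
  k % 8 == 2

The moduli are pairwise coprime; N = 11·7·9·8 = 5544.
N/11 = 504; 504 ≡ 9 (mod 11); 9·5 ≡ 1, so inverse 5.
N/7 = 792; 792 ≡ 1 (mod 7), inverse 1.
N/9 = 616; 616 ≡ 4 (mod 9); 4·7 ≡ 1, so inverse 7.
N/8 = 693; 693 ≡ 5 (mod 8); 5·5 ≡ 1, so inverse 5.
k ≡ 7·504·5 + 0·792·1 + 8·616·7 + 2·693·5 = 59066.
59066 mod 5544 = 3626.

3626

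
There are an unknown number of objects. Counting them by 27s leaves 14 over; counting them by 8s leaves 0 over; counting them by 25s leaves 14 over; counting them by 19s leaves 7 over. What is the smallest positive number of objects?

41864

Combine the congruences pairwise.
From N ≡ 14 (mod 27) write N = 14 + 27t. Substituting into N ≡ 0 (mod 8) gives 27t ≡ 2 (mod 8), and since 3⁻¹ ≡ 3 (mod 8), t ≡ 6. Hence N ≡ 14 + 27·6 = 176 (mod 216).
From N ≡ 176 (mod 216) write N = 176 + 216t. Substituting into N ≡ 14 (mod 25) gives 216t ≡ 13 (mod 25), and since 16⁻¹ ≡ 11 (mod 25), t ≡ 18. Hence N ≡ 176 + 216·18 = 4064 (mod 5400).
From N ≡ 4064 (mod 5400) write N = 4064 + 5400t. Substituting into N ≡ 7 (mod 19) gives 5400t ≡ 9 (mod 19), and since 4⁻¹ ≡ 5 (mod 19), t ≡ 7. Hence N ≡ 4064 + 5400·7 = 41864 (mod 102600).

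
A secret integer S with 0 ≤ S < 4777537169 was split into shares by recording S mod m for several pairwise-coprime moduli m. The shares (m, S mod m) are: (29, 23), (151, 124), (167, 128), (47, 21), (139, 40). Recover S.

4526067027

From S ≡ 23 (mod 29) write S = 23 + 29t. Substituting into S ≡ 124 (mod 151) gives 29t ≡ 101 (mod 151), and since 29⁻¹ ≡ 125 (mod 151), t ≡ 92. Hence S ≡ 23 + 29·92 = 2691 (mod 4379).
From S ≡ 2691 (mod 4379) write S = 2691 + 4379t. Substituting into S ≡ 128 (mod 167) gives 4379t ≡ 109 (mod 167), and since 37⁻¹ ≡ 158 (mod 167), t ≡ 21. Hence S ≡ 2691 + 4379·21 = 94650 (mod 731293).
From S ≡ 94650 (mod 731293) write S = 94650 + 731293t. Substituting into S ≡ 21 (mod 47) gives 731293t ≡ 29 (mod 47), and since 20⁻¹ ≡ 40 (mod 47), t ≡ 32. Hence S ≡ 94650 + 731293·32 = 23496026 (mod 34370771).
From S ≡ 23496026 (mod 34370771) write S = 23496026 + 34370771t. Substituting into S ≡ 40 (mod 139) gives 34370771t ≡ 18 (mod 139), and since 102⁻¹ ≡ 15 (mod 139), t ≡ 131. Hence S ≡ 23496026 + 34370771·131 = 4526067027 (mod 4777537169).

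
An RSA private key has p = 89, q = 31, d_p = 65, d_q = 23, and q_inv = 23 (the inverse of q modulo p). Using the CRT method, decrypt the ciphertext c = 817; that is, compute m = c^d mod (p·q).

2709

m₁ = c^(d_p) mod p: c ≡ 16 (mod 89), and 16^65 mod 89 = 39.
m₂ = c^(d_q) mod q: c ≡ 11 (mod 31), and 11^23 mod 31 = 12.
h = q_inv·(m₁ − m₂) mod p = 23·(39 − 12) mod 89 = 87.
m = m₂ + h·q = 12 + 87·31 = 2709.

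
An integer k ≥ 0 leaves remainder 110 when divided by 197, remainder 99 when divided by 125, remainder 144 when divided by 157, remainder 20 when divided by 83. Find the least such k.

71661224

The moduli are pairwise coprime; N = 197·125·157·83 = 320888375.
N/197 = 1628875; 1628875 ≡ 79 (mod 197); 79·5 ≡ 1, so inverse 5.
N/125 = 2567107; 2567107 ≡ 107 (mod 125); 107·118 ≡ 1, so inverse 118.
N/157 = 2043875; 2043875 ≡ 49 (mod 157); 49·141 ≡ 1, so inverse 141.
N/83 = 3866125; 3866125 ≡ 68 (mod 83); 68·11 ≡ 1, so inverse 11.
k ≡ 110·1628875·5 + 99·2567107·118 + 144·2043875·141 + 20·3866125·11 = 73234210724.
73234210724 mod 320888375 = 71661224.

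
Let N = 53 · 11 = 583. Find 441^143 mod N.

Mod 53: 441 ≡ 17; by Fermat, exponent reduces to 143 mod 52 = 39; 17^39 ≡ 52 (mod 53).
Mod 11: 441 ≡ 1; by Fermat, exponent reduces to 143 mod 10 = 3; 1^3 ≡ 1 (mod 11).
Combine by CRT: x ≡ 52 (mod 53), x ≡ 1 (mod 11) ⇒ x ≡ 529 (mod 583).

529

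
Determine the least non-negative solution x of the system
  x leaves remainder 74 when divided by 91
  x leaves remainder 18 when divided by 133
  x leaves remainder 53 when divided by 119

8264

Combine the congruences pairwise.
gcd(91, 133) = 7 and 7 | (18 − 74), so the pair is consistent; merging gives x ≡ 1348 (mod 1729), where 1729 = lcm(91, 133).
gcd(1729, 119) = 7 and 7 | (53 − 1348), so the pair is consistent; merging gives x ≡ 8264 (mod 29393), where 29393 = lcm(1729, 119).
The solution is unique modulo lcm(91, 133, 119) = 29393.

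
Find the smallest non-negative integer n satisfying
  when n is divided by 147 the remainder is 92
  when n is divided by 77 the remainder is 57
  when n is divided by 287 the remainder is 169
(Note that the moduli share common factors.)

gcd(147, 77) = 7 and 7 | (57 − 92), so the pair is consistent; merging gives n ≡ 827 (mod 1617), where 1617 = lcm(147, 77).
gcd(1617, 287) = 7 and 7 | (169 − 827), so the pair is consistent; merging gives n ≡ 15380 (mod 66297), where 66297 = lcm(1617, 287).
The solution is unique modulo lcm(147, 77, 287) = 66297.

15380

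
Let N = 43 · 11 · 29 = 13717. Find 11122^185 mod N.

2454

Mod 43: 11122 ≡ 28; by Fermat, exponent reduces to 185 mod 42 = 17; 28^17 ≡ 3 (mod 43).
Mod 11: 11122 ≡ 1; by Fermat, exponent reduces to 185 mod 10 = 5; 1^5 ≡ 1 (mod 11).
Mod 29: 11122 ≡ 15; by Fermat, exponent reduces to 185 mod 28 = 17; 15^17 ≡ 18 (mod 29).
Combine by CRT: x ≡ 3 (mod 43), x ≡ 1 (mod 11), x ≡ 18 (mod 29) ⇒ x ≡ 2454 (mod 13717).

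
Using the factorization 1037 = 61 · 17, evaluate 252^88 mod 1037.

203

Mod 61: 252 ≡ 8; by Fermat, exponent reduces to 88 mod 60 = 28; 8^28 ≡ 20 (mod 61).
Mod 17: 252 ≡ 14; by Fermat, exponent reduces to 88 mod 16 = 8; 14^8 ≡ 16 (mod 17).
Combine by CRT: x ≡ 20 (mod 61), x ≡ 16 (mod 17) ⇒ x ≡ 203 (mod 1037).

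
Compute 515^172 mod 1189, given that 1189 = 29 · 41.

980

Mod 29: 515 ≡ 22; by Fermat, exponent reduces to 172 mod 28 = 4; 22^4 ≡ 23 (mod 29).
Mod 41: 515 ≡ 23; by Fermat, exponent reduces to 172 mod 40 = 12; 23^12 ≡ 37 (mod 41).
Combine by CRT: x ≡ 23 (mod 29), x ≡ 37 (mod 41) ⇒ x ≡ 980 (mod 1189).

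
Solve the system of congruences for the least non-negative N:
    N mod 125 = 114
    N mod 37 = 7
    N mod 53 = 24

193739

The moduli are pairwise coprime; M = 125·37·53 = 245125.
M/125 = 1961; 1961 ≡ 86 (mod 125); 86·16 ≡ 1, so inverse 16.
M/37 = 6625; 6625 ≡ 2 (mod 37); 2·19 ≡ 1, so inverse 19.
M/53 = 4625; 4625 ≡ 14 (mod 53); 14·19 ≡ 1, so inverse 19.
N ≡ 114·1961·16 + 7·6625·19 + 24·4625·19 = 6566989.
6566989 mod 245125 = 193739.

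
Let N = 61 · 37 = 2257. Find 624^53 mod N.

1939

Mod 61: 624 ≡ 14; 14^53 ≡ 48 (mod 61).
Mod 37: 624 ≡ 32; by Fermat, exponent reduces to 53 mod 36 = 17; 32^17 ≡ 15 (mod 37).
Combine by CRT: x ≡ 48 (mod 61), x ≡ 15 (mod 37) ⇒ x ≡ 1939 (mod 2257).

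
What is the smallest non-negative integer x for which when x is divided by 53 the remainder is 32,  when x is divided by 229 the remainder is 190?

5915

Combine the congruences pairwise.
From x ≡ 32 (mod 53) write x = 32 + 53t. Substituting into x ≡ 190 (mod 229) gives 53t ≡ 158 (mod 229), and since 53⁻¹ ≡ 121 (mod 229), t ≡ 111. Hence x ≡ 32 + 53·111 = 5915 (mod 12137).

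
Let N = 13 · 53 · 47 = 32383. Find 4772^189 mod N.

Mod 13: 4772 ≡ 1; by Fermat, exponent reduces to 189 mod 12 = 9; 1^9 ≡ 1 (mod 13).
Mod 53: 4772 ≡ 2; by Fermat, exponent reduces to 189 mod 52 = 33; 2^33 ≡ 31 (mod 53).
Mod 47: 4772 ≡ 25; by Fermat, exponent reduces to 189 mod 46 = 5; 25^5 ≡ 12 (mod 47).
Combine by CRT: x ≡ 1 (mod 13), x ≡ 31 (mod 53), x ≡ 12 (mod 47) ⇒ x ≡ 21867 (mod 32383).

21867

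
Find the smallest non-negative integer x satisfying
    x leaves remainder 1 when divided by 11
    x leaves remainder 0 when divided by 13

78

From x ≡ 1 (mod 11) write x = 1 + 11t. Substituting into x ≡ 0 (mod 13) gives 11t ≡ 12 (mod 13), and since 11⁻¹ ≡ 6 (mod 13), t ≡ 7. Hence x ≡ 1 + 11·7 = 78 (mod 143).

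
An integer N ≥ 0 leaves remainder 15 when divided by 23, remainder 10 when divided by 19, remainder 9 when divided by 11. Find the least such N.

Combine the congruences pairwise.
From N ≡ 15 (mod 23) write N = 15 + 23t. Substituting into N ≡ 10 (mod 19) gives 23t ≡ 14 (mod 19), and since 4⁻¹ ≡ 5 (mod 19), t ≡ 13. Hence N ≡ 15 + 23·13 = 314 (mod 437).
From N ≡ 314 (mod 437) write N = 314 + 437t. Substituting into N ≡ 9 (mod 11) gives 437t ≡ 3 (mod 11), and since 8⁻¹ ≡ 7 (mod 11), t ≡ 10. Hence N ≡ 314 + 437·10 = 4684 (mod 4807).

4684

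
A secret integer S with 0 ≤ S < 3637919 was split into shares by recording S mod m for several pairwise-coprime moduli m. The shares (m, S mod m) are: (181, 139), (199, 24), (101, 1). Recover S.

From S ≡ 139 (mod 181) write S = 139 + 181t. Substituting into S ≡ 24 (mod 199) gives 181t ≡ 84 (mod 199), and since 181⁻¹ ≡ 11 (mod 199), t ≡ 128. Hence S ≡ 139 + 181·128 = 23307 (mod 36019).
From S ≡ 23307 (mod 36019) write S = 23307 + 36019t. Substituting into S ≡ 1 (mod 101) gives 36019t ≡ 25 (mod 101), and since 63⁻¹ ≡ 93 (mod 101), t ≡ 2. Hence S ≡ 23307 + 36019·2 = 95345 (mod 3637919).

95345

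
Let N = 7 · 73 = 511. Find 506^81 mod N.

428

Mod 7: 506 ≡ 2; by Fermat, exponent reduces to 81 mod 6 = 3; 2^3 ≡ 1 (mod 7).
Mod 73: 506 ≡ 68; by Fermat, exponent reduces to 81 mod 72 = 9; 68^9 ≡ 63 (mod 73).
Combine by CRT: x ≡ 1 (mod 7), x ≡ 63 (mod 73) ⇒ x ≡ 428 (mod 511).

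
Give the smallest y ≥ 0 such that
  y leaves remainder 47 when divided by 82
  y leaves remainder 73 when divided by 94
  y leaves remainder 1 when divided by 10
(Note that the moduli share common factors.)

gcd(82, 94) = 2 and 2 | (73 − 47), so the pair is consistent; merging gives y ≡ 3081 (mod 3854), where 3854 = lcm(82, 94).
gcd(3854, 10) = 2 and 2 | (1 − 3081), so the pair is consistent; merging gives y ≡ 3081 (mod 19270), where 19270 = lcm(3854, 10).
The solution is unique modulo lcm(82, 94, 10) = 19270.

3081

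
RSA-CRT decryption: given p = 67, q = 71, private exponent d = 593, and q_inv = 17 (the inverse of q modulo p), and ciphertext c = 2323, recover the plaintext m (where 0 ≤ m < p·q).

d_p = d mod (p−1) = 593 mod 66 = 65; d_q = d mod (q−1) = 33.
m₁ = c^(d_p) mod p: c ≡ 45 (mod 67), and 45^65 mod 67 = 3.
m₂ = c^(d_q) mod q: c ≡ 51 (mod 71), and 51^33 mod 71 = 41.
h = q_inv·(m₁ − m₂) mod p = 17·(3 − 41) mod 67 = 24.
m = m₂ + h·q = 41 + 24·71 = 1745.

1745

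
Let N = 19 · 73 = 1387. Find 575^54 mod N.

Mod 19: 575 ≡ 5; since 18 | 54, by Fermat 5^54 ≡ 1 (mod 19).
Mod 73: 575 ≡ 64; 64^54 ≡ 1 (mod 73).
Combine by CRT: x ≡ 1 (mod 19), x ≡ 1 (mod 73) ⇒ x ≡ 1 (mod 1387).

1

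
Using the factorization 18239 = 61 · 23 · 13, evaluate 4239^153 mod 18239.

Mod 61: 4239 ≡ 30; by Fermat, exponent reduces to 153 mod 60 = 33; 30^33 ≡ 23 (mod 61).
Mod 23: 4239 ≡ 7; by Fermat, exponent reduces to 153 mod 22 = 21; 7^21 ≡ 10 (mod 23).
Mod 13: 4239 ≡ 1; by Fermat, exponent reduces to 153 mod 12 = 9; 1^9 ≡ 1 (mod 13).
Combine by CRT: x ≡ 23 (mod 61), x ≡ 10 (mod 23), x ≡ 1 (mod 13) ⇒ x ≡ 15029 (mod 18239).

15029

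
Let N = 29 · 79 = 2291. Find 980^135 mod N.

Mod 29: 980 ≡ 23; by Fermat, exponent reduces to 135 mod 28 = 23; 23^23 ≡ 7 (mod 29).
Mod 79: 980 ≡ 32; by Fermat, exponent reduces to 135 mod 78 = 57; 32^57 ≡ 67 (mod 79).
Combine by CRT: x ≡ 7 (mod 29), x ≡ 67 (mod 79) ⇒ x ≡ 1805 (mod 2291).

1805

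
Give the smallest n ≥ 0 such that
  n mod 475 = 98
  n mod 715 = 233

Combine the congruences pairwise.
gcd(475, 715) = 5 and 5 | (233 − 98), so the pair is consistent; merging gives n ≡ 29548 (mod 67925), where 67925 = lcm(475, 715).
The solution is unique modulo lcm(475, 715) = 67925.

29548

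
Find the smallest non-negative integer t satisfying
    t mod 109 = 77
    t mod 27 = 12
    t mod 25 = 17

Combine the congruences pairwise.
From t ≡ 77 (mod 109) write t = 77 + 109s. Substituting into t ≡ 12 (mod 27) gives 109s ≡ 16 (mod 27), and since 1⁻¹ ≡ 1 (mod 27), s ≡ 16. Hence t ≡ 77 + 109·16 = 1821 (mod 2943).
From t ≡ 1821 (mod 2943) write t = 1821 + 2943s. Substituting into t ≡ 17 (mod 25) gives 2943s ≡ 21 (mod 25), and since 18⁻¹ ≡ 7 (mod 25), s ≡ 22. Hence t ≡ 1821 + 2943·22 = 66567 (mod 73575).

66567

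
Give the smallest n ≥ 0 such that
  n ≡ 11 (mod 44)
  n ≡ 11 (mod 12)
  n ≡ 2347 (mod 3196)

gcd(44, 12) = 4 and 4 | (11 − 11), so the pair is consistent; merging gives n ≡ 11 (mod 132), where 132 = lcm(44, 12).
gcd(132, 3196) = 4 and 4 | (2347 − 11), so the pair is consistent; merging gives n ≡ 82247 (mod 105468), where 105468 = lcm(132, 3196).
The solution is unique modulo lcm(44, 12, 3196) = 105468.

82247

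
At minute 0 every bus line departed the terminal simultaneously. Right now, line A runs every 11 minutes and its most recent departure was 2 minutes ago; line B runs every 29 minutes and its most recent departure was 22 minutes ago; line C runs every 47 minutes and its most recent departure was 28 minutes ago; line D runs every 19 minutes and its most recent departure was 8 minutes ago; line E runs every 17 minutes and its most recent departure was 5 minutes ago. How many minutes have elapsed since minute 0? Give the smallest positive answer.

4072202

The moduli are pairwise coprime; N = 11·29·47·19·17 = 4842739.
N/11 = 440249; 440249 ≡ 7 (mod 11); 7·8 ≡ 1, so inverse 8.
N/29 = 166991; 166991 ≡ 9 (mod 29); 9·13 ≡ 1, so inverse 13.
N/47 = 103037; 103037 ≡ 13 (mod 47); 13·29 ≡ 1, so inverse 29.
N/19 = 254881; 254881 ≡ 15 (mod 19); 15·14 ≡ 1, so inverse 14.
N/17 = 284867; 284867 ≡ 15 (mod 17); 15·8 ≡ 1, so inverse 8.
t ≡ 2·440249·8 + 22·166991·13 + 28·103037·29 + 8·254881·14 + 5·284867·8 = 178410806.
178410806 mod 4842739 = 4072202.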